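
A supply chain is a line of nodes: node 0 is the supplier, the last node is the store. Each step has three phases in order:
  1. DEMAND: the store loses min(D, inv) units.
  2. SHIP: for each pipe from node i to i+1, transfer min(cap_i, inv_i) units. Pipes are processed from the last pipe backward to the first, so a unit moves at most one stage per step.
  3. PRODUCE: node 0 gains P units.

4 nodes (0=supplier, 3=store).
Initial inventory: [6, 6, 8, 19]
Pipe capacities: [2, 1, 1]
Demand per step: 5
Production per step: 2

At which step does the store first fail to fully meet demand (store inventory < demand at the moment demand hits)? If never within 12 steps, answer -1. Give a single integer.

Step 1: demand=5,sold=5 ship[2->3]=1 ship[1->2]=1 ship[0->1]=2 prod=2 -> [6 7 8 15]
Step 2: demand=5,sold=5 ship[2->3]=1 ship[1->2]=1 ship[0->1]=2 prod=2 -> [6 8 8 11]
Step 3: demand=5,sold=5 ship[2->3]=1 ship[1->2]=1 ship[0->1]=2 prod=2 -> [6 9 8 7]
Step 4: demand=5,sold=5 ship[2->3]=1 ship[1->2]=1 ship[0->1]=2 prod=2 -> [6 10 8 3]
Step 5: demand=5,sold=3 ship[2->3]=1 ship[1->2]=1 ship[0->1]=2 prod=2 -> [6 11 8 1]
Step 6: demand=5,sold=1 ship[2->3]=1 ship[1->2]=1 ship[0->1]=2 prod=2 -> [6 12 8 1]
Step 7: demand=5,sold=1 ship[2->3]=1 ship[1->2]=1 ship[0->1]=2 prod=2 -> [6 13 8 1]
Step 8: demand=5,sold=1 ship[2->3]=1 ship[1->2]=1 ship[0->1]=2 prod=2 -> [6 14 8 1]
Step 9: demand=5,sold=1 ship[2->3]=1 ship[1->2]=1 ship[0->1]=2 prod=2 -> [6 15 8 1]
Step 10: demand=5,sold=1 ship[2->3]=1 ship[1->2]=1 ship[0->1]=2 prod=2 -> [6 16 8 1]
Step 11: demand=5,sold=1 ship[2->3]=1 ship[1->2]=1 ship[0->1]=2 prod=2 -> [6 17 8 1]
Step 12: demand=5,sold=1 ship[2->3]=1 ship[1->2]=1 ship[0->1]=2 prod=2 -> [6 18 8 1]
First stockout at step 5

5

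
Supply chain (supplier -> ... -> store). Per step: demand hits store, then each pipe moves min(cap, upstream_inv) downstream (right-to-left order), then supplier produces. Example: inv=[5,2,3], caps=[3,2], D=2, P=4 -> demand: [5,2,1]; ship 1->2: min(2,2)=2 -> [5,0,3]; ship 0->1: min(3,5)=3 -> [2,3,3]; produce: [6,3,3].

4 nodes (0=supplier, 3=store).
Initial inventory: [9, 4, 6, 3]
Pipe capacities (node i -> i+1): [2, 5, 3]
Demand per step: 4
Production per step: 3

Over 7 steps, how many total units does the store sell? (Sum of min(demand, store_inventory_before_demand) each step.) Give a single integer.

Answer: 21

Derivation:
Step 1: sold=3 (running total=3) -> [10 2 7 3]
Step 2: sold=3 (running total=6) -> [11 2 6 3]
Step 3: sold=3 (running total=9) -> [12 2 5 3]
Step 4: sold=3 (running total=12) -> [13 2 4 3]
Step 5: sold=3 (running total=15) -> [14 2 3 3]
Step 6: sold=3 (running total=18) -> [15 2 2 3]
Step 7: sold=3 (running total=21) -> [16 2 2 2]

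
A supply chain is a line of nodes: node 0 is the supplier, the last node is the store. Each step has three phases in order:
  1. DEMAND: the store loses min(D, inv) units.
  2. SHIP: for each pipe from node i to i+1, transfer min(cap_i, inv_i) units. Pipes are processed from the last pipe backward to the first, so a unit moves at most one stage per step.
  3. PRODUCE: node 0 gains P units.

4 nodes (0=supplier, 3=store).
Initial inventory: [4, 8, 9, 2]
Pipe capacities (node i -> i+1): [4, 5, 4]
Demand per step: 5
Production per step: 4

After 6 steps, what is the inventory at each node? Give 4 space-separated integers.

Step 1: demand=5,sold=2 ship[2->3]=4 ship[1->2]=5 ship[0->1]=4 prod=4 -> inv=[4 7 10 4]
Step 2: demand=5,sold=4 ship[2->3]=4 ship[1->2]=5 ship[0->1]=4 prod=4 -> inv=[4 6 11 4]
Step 3: demand=5,sold=4 ship[2->3]=4 ship[1->2]=5 ship[0->1]=4 prod=4 -> inv=[4 5 12 4]
Step 4: demand=5,sold=4 ship[2->3]=4 ship[1->2]=5 ship[0->1]=4 prod=4 -> inv=[4 4 13 4]
Step 5: demand=5,sold=4 ship[2->3]=4 ship[1->2]=4 ship[0->1]=4 prod=4 -> inv=[4 4 13 4]
Step 6: demand=5,sold=4 ship[2->3]=4 ship[1->2]=4 ship[0->1]=4 prod=4 -> inv=[4 4 13 4]

4 4 13 4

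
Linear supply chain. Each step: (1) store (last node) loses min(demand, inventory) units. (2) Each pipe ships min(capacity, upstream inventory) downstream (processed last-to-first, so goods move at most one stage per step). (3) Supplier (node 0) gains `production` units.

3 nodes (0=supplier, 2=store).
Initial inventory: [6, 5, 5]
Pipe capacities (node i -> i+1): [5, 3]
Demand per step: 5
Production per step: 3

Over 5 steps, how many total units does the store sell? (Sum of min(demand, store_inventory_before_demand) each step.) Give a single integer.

Step 1: sold=5 (running total=5) -> [4 7 3]
Step 2: sold=3 (running total=8) -> [3 8 3]
Step 3: sold=3 (running total=11) -> [3 8 3]
Step 4: sold=3 (running total=14) -> [3 8 3]
Step 5: sold=3 (running total=17) -> [3 8 3]

Answer: 17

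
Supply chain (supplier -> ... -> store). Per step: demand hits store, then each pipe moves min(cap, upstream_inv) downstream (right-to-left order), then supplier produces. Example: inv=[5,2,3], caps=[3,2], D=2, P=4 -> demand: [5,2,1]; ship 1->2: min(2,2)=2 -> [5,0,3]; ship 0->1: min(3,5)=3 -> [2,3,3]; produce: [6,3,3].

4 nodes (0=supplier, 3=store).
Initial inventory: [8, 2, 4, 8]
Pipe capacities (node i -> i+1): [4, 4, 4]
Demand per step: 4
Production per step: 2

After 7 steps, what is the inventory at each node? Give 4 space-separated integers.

Step 1: demand=4,sold=4 ship[2->3]=4 ship[1->2]=2 ship[0->1]=4 prod=2 -> inv=[6 4 2 8]
Step 2: demand=4,sold=4 ship[2->3]=2 ship[1->2]=4 ship[0->1]=4 prod=2 -> inv=[4 4 4 6]
Step 3: demand=4,sold=4 ship[2->3]=4 ship[1->2]=4 ship[0->1]=4 prod=2 -> inv=[2 4 4 6]
Step 4: demand=4,sold=4 ship[2->3]=4 ship[1->2]=4 ship[0->1]=2 prod=2 -> inv=[2 2 4 6]
Step 5: demand=4,sold=4 ship[2->3]=4 ship[1->2]=2 ship[0->1]=2 prod=2 -> inv=[2 2 2 6]
Step 6: demand=4,sold=4 ship[2->3]=2 ship[1->2]=2 ship[0->1]=2 prod=2 -> inv=[2 2 2 4]
Step 7: demand=4,sold=4 ship[2->3]=2 ship[1->2]=2 ship[0->1]=2 prod=2 -> inv=[2 2 2 2]

2 2 2 2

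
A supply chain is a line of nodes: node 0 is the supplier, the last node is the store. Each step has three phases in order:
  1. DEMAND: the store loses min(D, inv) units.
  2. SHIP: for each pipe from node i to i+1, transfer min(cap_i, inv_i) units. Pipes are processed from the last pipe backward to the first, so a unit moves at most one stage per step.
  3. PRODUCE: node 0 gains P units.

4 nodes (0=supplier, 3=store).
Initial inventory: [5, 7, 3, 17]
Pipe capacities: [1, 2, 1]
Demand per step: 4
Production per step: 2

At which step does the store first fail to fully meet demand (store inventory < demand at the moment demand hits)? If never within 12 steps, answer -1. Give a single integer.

Step 1: demand=4,sold=4 ship[2->3]=1 ship[1->2]=2 ship[0->1]=1 prod=2 -> [6 6 4 14]
Step 2: demand=4,sold=4 ship[2->3]=1 ship[1->2]=2 ship[0->1]=1 prod=2 -> [7 5 5 11]
Step 3: demand=4,sold=4 ship[2->3]=1 ship[1->2]=2 ship[0->1]=1 prod=2 -> [8 4 6 8]
Step 4: demand=4,sold=4 ship[2->3]=1 ship[1->2]=2 ship[0->1]=1 prod=2 -> [9 3 7 5]
Step 5: demand=4,sold=4 ship[2->3]=1 ship[1->2]=2 ship[0->1]=1 prod=2 -> [10 2 8 2]
Step 6: demand=4,sold=2 ship[2->3]=1 ship[1->2]=2 ship[0->1]=1 prod=2 -> [11 1 9 1]
Step 7: demand=4,sold=1 ship[2->3]=1 ship[1->2]=1 ship[0->1]=1 prod=2 -> [12 1 9 1]
Step 8: demand=4,sold=1 ship[2->3]=1 ship[1->2]=1 ship[0->1]=1 prod=2 -> [13 1 9 1]
Step 9: demand=4,sold=1 ship[2->3]=1 ship[1->2]=1 ship[0->1]=1 prod=2 -> [14 1 9 1]
Step 10: demand=4,sold=1 ship[2->3]=1 ship[1->2]=1 ship[0->1]=1 prod=2 -> [15 1 9 1]
Step 11: demand=4,sold=1 ship[2->3]=1 ship[1->2]=1 ship[0->1]=1 prod=2 -> [16 1 9 1]
Step 12: demand=4,sold=1 ship[2->3]=1 ship[1->2]=1 ship[0->1]=1 prod=2 -> [17 1 9 1]
First stockout at step 6

6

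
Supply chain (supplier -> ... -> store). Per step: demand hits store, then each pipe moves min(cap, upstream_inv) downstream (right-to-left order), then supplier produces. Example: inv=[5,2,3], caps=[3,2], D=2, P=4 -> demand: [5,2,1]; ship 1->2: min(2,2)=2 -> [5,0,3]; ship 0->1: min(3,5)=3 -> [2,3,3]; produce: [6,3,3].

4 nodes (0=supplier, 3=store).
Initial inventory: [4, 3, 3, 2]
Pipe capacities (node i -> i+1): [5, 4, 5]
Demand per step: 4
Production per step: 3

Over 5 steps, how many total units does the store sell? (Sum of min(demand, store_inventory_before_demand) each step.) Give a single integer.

Step 1: sold=2 (running total=2) -> [3 4 3 3]
Step 2: sold=3 (running total=5) -> [3 3 4 3]
Step 3: sold=3 (running total=8) -> [3 3 3 4]
Step 4: sold=4 (running total=12) -> [3 3 3 3]
Step 5: sold=3 (running total=15) -> [3 3 3 3]

Answer: 15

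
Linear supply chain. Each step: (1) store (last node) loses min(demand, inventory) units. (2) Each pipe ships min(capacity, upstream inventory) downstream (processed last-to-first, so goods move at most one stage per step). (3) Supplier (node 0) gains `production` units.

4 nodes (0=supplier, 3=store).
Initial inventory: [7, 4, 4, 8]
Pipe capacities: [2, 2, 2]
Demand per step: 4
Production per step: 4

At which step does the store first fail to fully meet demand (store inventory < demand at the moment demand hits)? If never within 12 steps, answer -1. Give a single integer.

Step 1: demand=4,sold=4 ship[2->3]=2 ship[1->2]=2 ship[0->1]=2 prod=4 -> [9 4 4 6]
Step 2: demand=4,sold=4 ship[2->3]=2 ship[1->2]=2 ship[0->1]=2 prod=4 -> [11 4 4 4]
Step 3: demand=4,sold=4 ship[2->3]=2 ship[1->2]=2 ship[0->1]=2 prod=4 -> [13 4 4 2]
Step 4: demand=4,sold=2 ship[2->3]=2 ship[1->2]=2 ship[0->1]=2 prod=4 -> [15 4 4 2]
Step 5: demand=4,sold=2 ship[2->3]=2 ship[1->2]=2 ship[0->1]=2 prod=4 -> [17 4 4 2]
Step 6: demand=4,sold=2 ship[2->3]=2 ship[1->2]=2 ship[0->1]=2 prod=4 -> [19 4 4 2]
Step 7: demand=4,sold=2 ship[2->3]=2 ship[1->2]=2 ship[0->1]=2 prod=4 -> [21 4 4 2]
Step 8: demand=4,sold=2 ship[2->3]=2 ship[1->2]=2 ship[0->1]=2 prod=4 -> [23 4 4 2]
Step 9: demand=4,sold=2 ship[2->3]=2 ship[1->2]=2 ship[0->1]=2 prod=4 -> [25 4 4 2]
Step 10: demand=4,sold=2 ship[2->3]=2 ship[1->2]=2 ship[0->1]=2 prod=4 -> [27 4 4 2]
Step 11: demand=4,sold=2 ship[2->3]=2 ship[1->2]=2 ship[0->1]=2 prod=4 -> [29 4 4 2]
Step 12: demand=4,sold=2 ship[2->3]=2 ship[1->2]=2 ship[0->1]=2 prod=4 -> [31 4 4 2]
First stockout at step 4

4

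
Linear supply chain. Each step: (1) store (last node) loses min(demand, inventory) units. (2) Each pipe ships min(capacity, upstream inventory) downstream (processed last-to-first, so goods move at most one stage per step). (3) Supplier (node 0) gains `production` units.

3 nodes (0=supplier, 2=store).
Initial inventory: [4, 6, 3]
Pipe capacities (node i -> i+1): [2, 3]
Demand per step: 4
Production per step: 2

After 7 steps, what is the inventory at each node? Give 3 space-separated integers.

Step 1: demand=4,sold=3 ship[1->2]=3 ship[0->1]=2 prod=2 -> inv=[4 5 3]
Step 2: demand=4,sold=3 ship[1->2]=3 ship[0->1]=2 prod=2 -> inv=[4 4 3]
Step 3: demand=4,sold=3 ship[1->2]=3 ship[0->1]=2 prod=2 -> inv=[4 3 3]
Step 4: demand=4,sold=3 ship[1->2]=3 ship[0->1]=2 prod=2 -> inv=[4 2 3]
Step 5: demand=4,sold=3 ship[1->2]=2 ship[0->1]=2 prod=2 -> inv=[4 2 2]
Step 6: demand=4,sold=2 ship[1->2]=2 ship[0->1]=2 prod=2 -> inv=[4 2 2]
Step 7: demand=4,sold=2 ship[1->2]=2 ship[0->1]=2 prod=2 -> inv=[4 2 2]

4 2 2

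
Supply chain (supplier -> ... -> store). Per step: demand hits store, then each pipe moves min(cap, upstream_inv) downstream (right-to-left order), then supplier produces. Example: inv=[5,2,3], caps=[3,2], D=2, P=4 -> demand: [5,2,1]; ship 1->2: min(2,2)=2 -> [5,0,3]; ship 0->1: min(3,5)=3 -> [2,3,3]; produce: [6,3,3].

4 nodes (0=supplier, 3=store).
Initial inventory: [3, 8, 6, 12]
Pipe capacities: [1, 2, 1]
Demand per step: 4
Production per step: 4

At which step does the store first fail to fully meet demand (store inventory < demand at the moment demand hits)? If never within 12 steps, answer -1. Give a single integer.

Step 1: demand=4,sold=4 ship[2->3]=1 ship[1->2]=2 ship[0->1]=1 prod=4 -> [6 7 7 9]
Step 2: demand=4,sold=4 ship[2->3]=1 ship[1->2]=2 ship[0->1]=1 prod=4 -> [9 6 8 6]
Step 3: demand=4,sold=4 ship[2->3]=1 ship[1->2]=2 ship[0->1]=1 prod=4 -> [12 5 9 3]
Step 4: demand=4,sold=3 ship[2->3]=1 ship[1->2]=2 ship[0->1]=1 prod=4 -> [15 4 10 1]
Step 5: demand=4,sold=1 ship[2->3]=1 ship[1->2]=2 ship[0->1]=1 prod=4 -> [18 3 11 1]
Step 6: demand=4,sold=1 ship[2->3]=1 ship[1->2]=2 ship[0->1]=1 prod=4 -> [21 2 12 1]
Step 7: demand=4,sold=1 ship[2->3]=1 ship[1->2]=2 ship[0->1]=1 prod=4 -> [24 1 13 1]
Step 8: demand=4,sold=1 ship[2->3]=1 ship[1->2]=1 ship[0->1]=1 prod=4 -> [27 1 13 1]
Step 9: demand=4,sold=1 ship[2->3]=1 ship[1->2]=1 ship[0->1]=1 prod=4 -> [30 1 13 1]
Step 10: demand=4,sold=1 ship[2->3]=1 ship[1->2]=1 ship[0->1]=1 prod=4 -> [33 1 13 1]
Step 11: demand=4,sold=1 ship[2->3]=1 ship[1->2]=1 ship[0->1]=1 prod=4 -> [36 1 13 1]
Step 12: demand=4,sold=1 ship[2->3]=1 ship[1->2]=1 ship[0->1]=1 prod=4 -> [39 1 13 1]
First stockout at step 4

4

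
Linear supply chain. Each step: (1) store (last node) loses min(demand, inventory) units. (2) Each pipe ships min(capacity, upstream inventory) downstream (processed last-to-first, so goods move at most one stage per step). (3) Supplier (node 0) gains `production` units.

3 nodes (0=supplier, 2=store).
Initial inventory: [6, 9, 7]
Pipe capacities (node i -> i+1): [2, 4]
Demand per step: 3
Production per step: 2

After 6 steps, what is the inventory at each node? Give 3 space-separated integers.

Step 1: demand=3,sold=3 ship[1->2]=4 ship[0->1]=2 prod=2 -> inv=[6 7 8]
Step 2: demand=3,sold=3 ship[1->2]=4 ship[0->1]=2 prod=2 -> inv=[6 5 9]
Step 3: demand=3,sold=3 ship[1->2]=4 ship[0->1]=2 prod=2 -> inv=[6 3 10]
Step 4: demand=3,sold=3 ship[1->2]=3 ship[0->1]=2 prod=2 -> inv=[6 2 10]
Step 5: demand=3,sold=3 ship[1->2]=2 ship[0->1]=2 prod=2 -> inv=[6 2 9]
Step 6: demand=3,sold=3 ship[1->2]=2 ship[0->1]=2 prod=2 -> inv=[6 2 8]

6 2 8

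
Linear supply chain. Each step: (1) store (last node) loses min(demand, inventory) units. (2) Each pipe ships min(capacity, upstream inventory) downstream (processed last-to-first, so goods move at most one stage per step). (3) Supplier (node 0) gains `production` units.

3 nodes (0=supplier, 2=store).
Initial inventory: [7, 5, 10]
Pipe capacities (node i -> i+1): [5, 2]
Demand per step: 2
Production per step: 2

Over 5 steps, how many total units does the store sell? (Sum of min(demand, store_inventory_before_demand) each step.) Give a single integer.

Step 1: sold=2 (running total=2) -> [4 8 10]
Step 2: sold=2 (running total=4) -> [2 10 10]
Step 3: sold=2 (running total=6) -> [2 10 10]
Step 4: sold=2 (running total=8) -> [2 10 10]
Step 5: sold=2 (running total=10) -> [2 10 10]

Answer: 10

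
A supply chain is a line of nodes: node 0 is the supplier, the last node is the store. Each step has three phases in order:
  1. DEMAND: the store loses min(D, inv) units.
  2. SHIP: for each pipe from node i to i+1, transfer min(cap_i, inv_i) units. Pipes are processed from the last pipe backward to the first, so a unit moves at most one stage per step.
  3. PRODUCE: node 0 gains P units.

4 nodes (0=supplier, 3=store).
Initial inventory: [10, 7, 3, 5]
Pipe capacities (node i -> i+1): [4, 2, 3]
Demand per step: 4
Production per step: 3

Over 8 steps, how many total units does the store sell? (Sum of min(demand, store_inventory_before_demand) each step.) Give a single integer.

Answer: 20

Derivation:
Step 1: sold=4 (running total=4) -> [9 9 2 4]
Step 2: sold=4 (running total=8) -> [8 11 2 2]
Step 3: sold=2 (running total=10) -> [7 13 2 2]
Step 4: sold=2 (running total=12) -> [6 15 2 2]
Step 5: sold=2 (running total=14) -> [5 17 2 2]
Step 6: sold=2 (running total=16) -> [4 19 2 2]
Step 7: sold=2 (running total=18) -> [3 21 2 2]
Step 8: sold=2 (running total=20) -> [3 22 2 2]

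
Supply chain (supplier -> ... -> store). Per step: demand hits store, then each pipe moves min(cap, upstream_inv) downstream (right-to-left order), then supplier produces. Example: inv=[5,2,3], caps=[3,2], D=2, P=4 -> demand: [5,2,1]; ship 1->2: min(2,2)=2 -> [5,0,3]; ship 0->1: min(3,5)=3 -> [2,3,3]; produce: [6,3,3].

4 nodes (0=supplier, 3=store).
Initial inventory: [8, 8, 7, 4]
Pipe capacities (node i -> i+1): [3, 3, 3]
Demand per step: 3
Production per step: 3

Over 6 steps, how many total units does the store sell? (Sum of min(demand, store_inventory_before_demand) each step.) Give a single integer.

Step 1: sold=3 (running total=3) -> [8 8 7 4]
Step 2: sold=3 (running total=6) -> [8 8 7 4]
Step 3: sold=3 (running total=9) -> [8 8 7 4]
Step 4: sold=3 (running total=12) -> [8 8 7 4]
Step 5: sold=3 (running total=15) -> [8 8 7 4]
Step 6: sold=3 (running total=18) -> [8 8 7 4]

Answer: 18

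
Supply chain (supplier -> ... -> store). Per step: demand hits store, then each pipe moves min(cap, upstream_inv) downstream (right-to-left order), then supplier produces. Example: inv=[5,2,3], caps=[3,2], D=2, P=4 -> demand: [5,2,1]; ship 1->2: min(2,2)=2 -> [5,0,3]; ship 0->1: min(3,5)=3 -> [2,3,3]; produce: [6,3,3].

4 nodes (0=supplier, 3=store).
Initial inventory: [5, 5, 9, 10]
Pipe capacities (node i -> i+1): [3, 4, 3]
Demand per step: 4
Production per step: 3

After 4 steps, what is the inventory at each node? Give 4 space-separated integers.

Step 1: demand=4,sold=4 ship[2->3]=3 ship[1->2]=4 ship[0->1]=3 prod=3 -> inv=[5 4 10 9]
Step 2: demand=4,sold=4 ship[2->3]=3 ship[1->2]=4 ship[0->1]=3 prod=3 -> inv=[5 3 11 8]
Step 3: demand=4,sold=4 ship[2->3]=3 ship[1->2]=3 ship[0->1]=3 prod=3 -> inv=[5 3 11 7]
Step 4: demand=4,sold=4 ship[2->3]=3 ship[1->2]=3 ship[0->1]=3 prod=3 -> inv=[5 3 11 6]

5 3 11 6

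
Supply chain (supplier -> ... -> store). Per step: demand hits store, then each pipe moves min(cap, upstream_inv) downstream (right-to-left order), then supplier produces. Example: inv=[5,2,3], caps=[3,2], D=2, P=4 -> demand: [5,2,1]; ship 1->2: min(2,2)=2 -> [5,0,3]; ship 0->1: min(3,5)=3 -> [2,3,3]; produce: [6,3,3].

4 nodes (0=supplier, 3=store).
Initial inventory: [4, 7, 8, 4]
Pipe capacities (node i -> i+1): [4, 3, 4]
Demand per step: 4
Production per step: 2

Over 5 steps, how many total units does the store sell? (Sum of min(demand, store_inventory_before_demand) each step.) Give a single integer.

Step 1: sold=4 (running total=4) -> [2 8 7 4]
Step 2: sold=4 (running total=8) -> [2 7 6 4]
Step 3: sold=4 (running total=12) -> [2 6 5 4]
Step 4: sold=4 (running total=16) -> [2 5 4 4]
Step 5: sold=4 (running total=20) -> [2 4 3 4]

Answer: 20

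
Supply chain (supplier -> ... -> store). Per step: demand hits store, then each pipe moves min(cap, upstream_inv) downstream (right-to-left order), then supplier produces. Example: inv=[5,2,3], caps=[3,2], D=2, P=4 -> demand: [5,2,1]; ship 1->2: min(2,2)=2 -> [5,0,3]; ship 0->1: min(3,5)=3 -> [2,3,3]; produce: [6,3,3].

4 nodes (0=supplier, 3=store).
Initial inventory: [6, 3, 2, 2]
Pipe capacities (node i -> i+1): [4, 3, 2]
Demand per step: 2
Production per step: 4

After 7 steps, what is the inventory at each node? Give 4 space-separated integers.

Step 1: demand=2,sold=2 ship[2->3]=2 ship[1->2]=3 ship[0->1]=4 prod=4 -> inv=[6 4 3 2]
Step 2: demand=2,sold=2 ship[2->3]=2 ship[1->2]=3 ship[0->1]=4 prod=4 -> inv=[6 5 4 2]
Step 3: demand=2,sold=2 ship[2->3]=2 ship[1->2]=3 ship[0->1]=4 prod=4 -> inv=[6 6 5 2]
Step 4: demand=2,sold=2 ship[2->3]=2 ship[1->2]=3 ship[0->1]=4 prod=4 -> inv=[6 7 6 2]
Step 5: demand=2,sold=2 ship[2->3]=2 ship[1->2]=3 ship[0->1]=4 prod=4 -> inv=[6 8 7 2]
Step 6: demand=2,sold=2 ship[2->3]=2 ship[1->2]=3 ship[0->1]=4 prod=4 -> inv=[6 9 8 2]
Step 7: demand=2,sold=2 ship[2->3]=2 ship[1->2]=3 ship[0->1]=4 prod=4 -> inv=[6 10 9 2]

6 10 9 2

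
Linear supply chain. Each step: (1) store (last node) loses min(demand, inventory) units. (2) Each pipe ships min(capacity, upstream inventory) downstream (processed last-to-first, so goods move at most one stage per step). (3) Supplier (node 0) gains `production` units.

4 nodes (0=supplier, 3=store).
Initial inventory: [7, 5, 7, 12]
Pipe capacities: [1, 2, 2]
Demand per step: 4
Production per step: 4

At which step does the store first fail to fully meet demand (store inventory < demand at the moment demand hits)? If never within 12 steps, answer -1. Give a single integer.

Step 1: demand=4,sold=4 ship[2->3]=2 ship[1->2]=2 ship[0->1]=1 prod=4 -> [10 4 7 10]
Step 2: demand=4,sold=4 ship[2->3]=2 ship[1->2]=2 ship[0->1]=1 prod=4 -> [13 3 7 8]
Step 3: demand=4,sold=4 ship[2->3]=2 ship[1->2]=2 ship[0->1]=1 prod=4 -> [16 2 7 6]
Step 4: demand=4,sold=4 ship[2->3]=2 ship[1->2]=2 ship[0->1]=1 prod=4 -> [19 1 7 4]
Step 5: demand=4,sold=4 ship[2->3]=2 ship[1->2]=1 ship[0->1]=1 prod=4 -> [22 1 6 2]
Step 6: demand=4,sold=2 ship[2->3]=2 ship[1->2]=1 ship[0->1]=1 prod=4 -> [25 1 5 2]
Step 7: demand=4,sold=2 ship[2->3]=2 ship[1->2]=1 ship[0->1]=1 prod=4 -> [28 1 4 2]
Step 8: demand=4,sold=2 ship[2->3]=2 ship[1->2]=1 ship[0->1]=1 prod=4 -> [31 1 3 2]
Step 9: demand=4,sold=2 ship[2->3]=2 ship[1->2]=1 ship[0->1]=1 prod=4 -> [34 1 2 2]
Step 10: demand=4,sold=2 ship[2->3]=2 ship[1->2]=1 ship[0->1]=1 prod=4 -> [37 1 1 2]
Step 11: demand=4,sold=2 ship[2->3]=1 ship[1->2]=1 ship[0->1]=1 prod=4 -> [40 1 1 1]
Step 12: demand=4,sold=1 ship[2->3]=1 ship[1->2]=1 ship[0->1]=1 prod=4 -> [43 1 1 1]
First stockout at step 6

6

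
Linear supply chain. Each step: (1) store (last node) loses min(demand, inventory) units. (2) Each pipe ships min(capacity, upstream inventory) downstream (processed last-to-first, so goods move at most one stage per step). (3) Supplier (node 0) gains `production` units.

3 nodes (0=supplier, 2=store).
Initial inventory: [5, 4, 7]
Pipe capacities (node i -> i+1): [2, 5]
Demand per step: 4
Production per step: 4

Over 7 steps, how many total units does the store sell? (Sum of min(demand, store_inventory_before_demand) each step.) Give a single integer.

Answer: 21

Derivation:
Step 1: sold=4 (running total=4) -> [7 2 7]
Step 2: sold=4 (running total=8) -> [9 2 5]
Step 3: sold=4 (running total=12) -> [11 2 3]
Step 4: sold=3 (running total=15) -> [13 2 2]
Step 5: sold=2 (running total=17) -> [15 2 2]
Step 6: sold=2 (running total=19) -> [17 2 2]
Step 7: sold=2 (running total=21) -> [19 2 2]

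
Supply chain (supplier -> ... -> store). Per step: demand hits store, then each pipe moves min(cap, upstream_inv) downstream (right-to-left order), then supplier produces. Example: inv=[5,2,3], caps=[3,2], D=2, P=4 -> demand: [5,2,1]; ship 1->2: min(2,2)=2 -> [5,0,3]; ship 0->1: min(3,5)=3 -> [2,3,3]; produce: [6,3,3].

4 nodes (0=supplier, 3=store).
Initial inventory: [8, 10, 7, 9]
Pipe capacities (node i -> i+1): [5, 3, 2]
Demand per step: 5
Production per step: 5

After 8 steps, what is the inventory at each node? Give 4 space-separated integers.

Step 1: demand=5,sold=5 ship[2->3]=2 ship[1->2]=3 ship[0->1]=5 prod=5 -> inv=[8 12 8 6]
Step 2: demand=5,sold=5 ship[2->3]=2 ship[1->2]=3 ship[0->1]=5 prod=5 -> inv=[8 14 9 3]
Step 3: demand=5,sold=3 ship[2->3]=2 ship[1->2]=3 ship[0->1]=5 prod=5 -> inv=[8 16 10 2]
Step 4: demand=5,sold=2 ship[2->3]=2 ship[1->2]=3 ship[0->1]=5 prod=5 -> inv=[8 18 11 2]
Step 5: demand=5,sold=2 ship[2->3]=2 ship[1->2]=3 ship[0->1]=5 prod=5 -> inv=[8 20 12 2]
Step 6: demand=5,sold=2 ship[2->3]=2 ship[1->2]=3 ship[0->1]=5 prod=5 -> inv=[8 22 13 2]
Step 7: demand=5,sold=2 ship[2->3]=2 ship[1->2]=3 ship[0->1]=5 prod=5 -> inv=[8 24 14 2]
Step 8: demand=5,sold=2 ship[2->3]=2 ship[1->2]=3 ship[0->1]=5 prod=5 -> inv=[8 26 15 2]

8 26 15 2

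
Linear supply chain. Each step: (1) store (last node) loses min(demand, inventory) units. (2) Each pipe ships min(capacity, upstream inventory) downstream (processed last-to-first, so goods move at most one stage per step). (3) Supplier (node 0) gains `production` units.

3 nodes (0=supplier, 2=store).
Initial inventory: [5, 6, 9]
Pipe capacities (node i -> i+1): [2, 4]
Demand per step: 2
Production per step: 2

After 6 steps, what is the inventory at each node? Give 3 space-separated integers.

Step 1: demand=2,sold=2 ship[1->2]=4 ship[0->1]=2 prod=2 -> inv=[5 4 11]
Step 2: demand=2,sold=2 ship[1->2]=4 ship[0->1]=2 prod=2 -> inv=[5 2 13]
Step 3: demand=2,sold=2 ship[1->2]=2 ship[0->1]=2 prod=2 -> inv=[5 2 13]
Step 4: demand=2,sold=2 ship[1->2]=2 ship[0->1]=2 prod=2 -> inv=[5 2 13]
Step 5: demand=2,sold=2 ship[1->2]=2 ship[0->1]=2 prod=2 -> inv=[5 2 13]
Step 6: demand=2,sold=2 ship[1->2]=2 ship[0->1]=2 prod=2 -> inv=[5 2 13]

5 2 13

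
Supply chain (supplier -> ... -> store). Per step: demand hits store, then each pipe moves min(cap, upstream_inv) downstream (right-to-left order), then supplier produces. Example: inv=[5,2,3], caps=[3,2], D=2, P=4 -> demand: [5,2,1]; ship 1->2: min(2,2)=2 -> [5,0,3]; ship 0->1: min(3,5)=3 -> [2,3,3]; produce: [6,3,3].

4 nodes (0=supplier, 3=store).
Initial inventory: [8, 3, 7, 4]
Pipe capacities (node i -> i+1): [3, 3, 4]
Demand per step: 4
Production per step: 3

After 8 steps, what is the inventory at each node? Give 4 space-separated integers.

Step 1: demand=4,sold=4 ship[2->3]=4 ship[1->2]=3 ship[0->1]=3 prod=3 -> inv=[8 3 6 4]
Step 2: demand=4,sold=4 ship[2->3]=4 ship[1->2]=3 ship[0->1]=3 prod=3 -> inv=[8 3 5 4]
Step 3: demand=4,sold=4 ship[2->3]=4 ship[1->2]=3 ship[0->1]=3 prod=3 -> inv=[8 3 4 4]
Step 4: demand=4,sold=4 ship[2->3]=4 ship[1->2]=3 ship[0->1]=3 prod=3 -> inv=[8 3 3 4]
Step 5: demand=4,sold=4 ship[2->3]=3 ship[1->2]=3 ship[0->1]=3 prod=3 -> inv=[8 3 3 3]
Step 6: demand=4,sold=3 ship[2->3]=3 ship[1->2]=3 ship[0->1]=3 prod=3 -> inv=[8 3 3 3]
Step 7: demand=4,sold=3 ship[2->3]=3 ship[1->2]=3 ship[0->1]=3 prod=3 -> inv=[8 3 3 3]
Step 8: demand=4,sold=3 ship[2->3]=3 ship[1->2]=3 ship[0->1]=3 prod=3 -> inv=[8 3 3 3]

8 3 3 3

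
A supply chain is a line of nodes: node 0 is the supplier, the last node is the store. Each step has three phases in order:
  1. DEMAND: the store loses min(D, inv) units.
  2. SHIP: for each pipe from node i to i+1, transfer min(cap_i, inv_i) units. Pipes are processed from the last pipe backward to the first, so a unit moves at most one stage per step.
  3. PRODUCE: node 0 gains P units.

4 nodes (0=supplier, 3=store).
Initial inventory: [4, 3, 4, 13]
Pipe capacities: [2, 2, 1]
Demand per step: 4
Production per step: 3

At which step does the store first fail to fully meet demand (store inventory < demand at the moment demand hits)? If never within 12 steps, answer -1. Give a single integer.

Step 1: demand=4,sold=4 ship[2->3]=1 ship[1->2]=2 ship[0->1]=2 prod=3 -> [5 3 5 10]
Step 2: demand=4,sold=4 ship[2->3]=1 ship[1->2]=2 ship[0->1]=2 prod=3 -> [6 3 6 7]
Step 3: demand=4,sold=4 ship[2->3]=1 ship[1->2]=2 ship[0->1]=2 prod=3 -> [7 3 7 4]
Step 4: demand=4,sold=4 ship[2->3]=1 ship[1->2]=2 ship[0->1]=2 prod=3 -> [8 3 8 1]
Step 5: demand=4,sold=1 ship[2->3]=1 ship[1->2]=2 ship[0->1]=2 prod=3 -> [9 3 9 1]
Step 6: demand=4,sold=1 ship[2->3]=1 ship[1->2]=2 ship[0->1]=2 prod=3 -> [10 3 10 1]
Step 7: demand=4,sold=1 ship[2->3]=1 ship[1->2]=2 ship[0->1]=2 prod=3 -> [11 3 11 1]
Step 8: demand=4,sold=1 ship[2->3]=1 ship[1->2]=2 ship[0->1]=2 prod=3 -> [12 3 12 1]
Step 9: demand=4,sold=1 ship[2->3]=1 ship[1->2]=2 ship[0->1]=2 prod=3 -> [13 3 13 1]
Step 10: demand=4,sold=1 ship[2->3]=1 ship[1->2]=2 ship[0->1]=2 prod=3 -> [14 3 14 1]
Step 11: demand=4,sold=1 ship[2->3]=1 ship[1->2]=2 ship[0->1]=2 prod=3 -> [15 3 15 1]
Step 12: demand=4,sold=1 ship[2->3]=1 ship[1->2]=2 ship[0->1]=2 prod=3 -> [16 3 16 1]
First stockout at step 5

5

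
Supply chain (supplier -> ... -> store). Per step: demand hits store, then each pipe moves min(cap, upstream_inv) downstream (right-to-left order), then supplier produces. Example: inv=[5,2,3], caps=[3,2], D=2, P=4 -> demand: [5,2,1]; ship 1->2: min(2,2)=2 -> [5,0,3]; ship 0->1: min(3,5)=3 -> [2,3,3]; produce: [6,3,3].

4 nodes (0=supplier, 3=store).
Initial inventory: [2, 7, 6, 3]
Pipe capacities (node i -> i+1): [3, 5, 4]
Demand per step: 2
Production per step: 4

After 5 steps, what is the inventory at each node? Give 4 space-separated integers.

Step 1: demand=2,sold=2 ship[2->3]=4 ship[1->2]=5 ship[0->1]=2 prod=4 -> inv=[4 4 7 5]
Step 2: demand=2,sold=2 ship[2->3]=4 ship[1->2]=4 ship[0->1]=3 prod=4 -> inv=[5 3 7 7]
Step 3: demand=2,sold=2 ship[2->3]=4 ship[1->2]=3 ship[0->1]=3 prod=4 -> inv=[6 3 6 9]
Step 4: demand=2,sold=2 ship[2->3]=4 ship[1->2]=3 ship[0->1]=3 prod=4 -> inv=[7 3 5 11]
Step 5: demand=2,sold=2 ship[2->3]=4 ship[1->2]=3 ship[0->1]=3 prod=4 -> inv=[8 3 4 13]

8 3 4 13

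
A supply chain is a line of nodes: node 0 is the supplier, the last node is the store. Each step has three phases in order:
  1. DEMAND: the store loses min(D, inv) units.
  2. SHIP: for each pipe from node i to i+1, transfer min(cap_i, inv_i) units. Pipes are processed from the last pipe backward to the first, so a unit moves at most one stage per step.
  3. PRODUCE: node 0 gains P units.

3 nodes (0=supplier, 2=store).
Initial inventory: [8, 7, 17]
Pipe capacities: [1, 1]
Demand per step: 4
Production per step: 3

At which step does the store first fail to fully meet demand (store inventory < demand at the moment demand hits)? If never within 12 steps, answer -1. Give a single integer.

Step 1: demand=4,sold=4 ship[1->2]=1 ship[0->1]=1 prod=3 -> [10 7 14]
Step 2: demand=4,sold=4 ship[1->2]=1 ship[0->1]=1 prod=3 -> [12 7 11]
Step 3: demand=4,sold=4 ship[1->2]=1 ship[0->1]=1 prod=3 -> [14 7 8]
Step 4: demand=4,sold=4 ship[1->2]=1 ship[0->1]=1 prod=3 -> [16 7 5]
Step 5: demand=4,sold=4 ship[1->2]=1 ship[0->1]=1 prod=3 -> [18 7 2]
Step 6: demand=4,sold=2 ship[1->2]=1 ship[0->1]=1 prod=3 -> [20 7 1]
Step 7: demand=4,sold=1 ship[1->2]=1 ship[0->1]=1 prod=3 -> [22 7 1]
Step 8: demand=4,sold=1 ship[1->2]=1 ship[0->1]=1 prod=3 -> [24 7 1]
Step 9: demand=4,sold=1 ship[1->2]=1 ship[0->1]=1 prod=3 -> [26 7 1]
Step 10: demand=4,sold=1 ship[1->2]=1 ship[0->1]=1 prod=3 -> [28 7 1]
Step 11: demand=4,sold=1 ship[1->2]=1 ship[0->1]=1 prod=3 -> [30 7 1]
Step 12: demand=4,sold=1 ship[1->2]=1 ship[0->1]=1 prod=3 -> [32 7 1]
First stockout at step 6

6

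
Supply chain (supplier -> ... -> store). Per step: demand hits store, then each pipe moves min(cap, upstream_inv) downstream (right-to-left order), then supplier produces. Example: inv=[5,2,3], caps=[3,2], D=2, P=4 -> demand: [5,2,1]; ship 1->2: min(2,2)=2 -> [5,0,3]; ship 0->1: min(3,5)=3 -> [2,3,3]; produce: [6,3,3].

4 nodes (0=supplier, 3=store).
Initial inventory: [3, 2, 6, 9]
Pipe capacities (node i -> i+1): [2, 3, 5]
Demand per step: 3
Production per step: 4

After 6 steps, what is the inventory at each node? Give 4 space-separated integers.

Step 1: demand=3,sold=3 ship[2->3]=5 ship[1->2]=2 ship[0->1]=2 prod=4 -> inv=[5 2 3 11]
Step 2: demand=3,sold=3 ship[2->3]=3 ship[1->2]=2 ship[0->1]=2 prod=4 -> inv=[7 2 2 11]
Step 3: demand=3,sold=3 ship[2->3]=2 ship[1->2]=2 ship[0->1]=2 prod=4 -> inv=[9 2 2 10]
Step 4: demand=3,sold=3 ship[2->3]=2 ship[1->2]=2 ship[0->1]=2 prod=4 -> inv=[11 2 2 9]
Step 5: demand=3,sold=3 ship[2->3]=2 ship[1->2]=2 ship[0->1]=2 prod=4 -> inv=[13 2 2 8]
Step 6: demand=3,sold=3 ship[2->3]=2 ship[1->2]=2 ship[0->1]=2 prod=4 -> inv=[15 2 2 7]

15 2 2 7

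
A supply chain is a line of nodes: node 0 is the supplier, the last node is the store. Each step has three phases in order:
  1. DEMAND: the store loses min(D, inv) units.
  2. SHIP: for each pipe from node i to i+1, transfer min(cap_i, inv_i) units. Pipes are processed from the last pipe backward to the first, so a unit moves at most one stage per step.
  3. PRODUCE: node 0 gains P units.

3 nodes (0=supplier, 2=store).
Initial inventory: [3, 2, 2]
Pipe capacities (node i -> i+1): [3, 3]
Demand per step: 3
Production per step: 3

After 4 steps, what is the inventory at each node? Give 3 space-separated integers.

Step 1: demand=3,sold=2 ship[1->2]=2 ship[0->1]=3 prod=3 -> inv=[3 3 2]
Step 2: demand=3,sold=2 ship[1->2]=3 ship[0->1]=3 prod=3 -> inv=[3 3 3]
Step 3: demand=3,sold=3 ship[1->2]=3 ship[0->1]=3 prod=3 -> inv=[3 3 3]
Step 4: demand=3,sold=3 ship[1->2]=3 ship[0->1]=3 prod=3 -> inv=[3 3 3]

3 3 3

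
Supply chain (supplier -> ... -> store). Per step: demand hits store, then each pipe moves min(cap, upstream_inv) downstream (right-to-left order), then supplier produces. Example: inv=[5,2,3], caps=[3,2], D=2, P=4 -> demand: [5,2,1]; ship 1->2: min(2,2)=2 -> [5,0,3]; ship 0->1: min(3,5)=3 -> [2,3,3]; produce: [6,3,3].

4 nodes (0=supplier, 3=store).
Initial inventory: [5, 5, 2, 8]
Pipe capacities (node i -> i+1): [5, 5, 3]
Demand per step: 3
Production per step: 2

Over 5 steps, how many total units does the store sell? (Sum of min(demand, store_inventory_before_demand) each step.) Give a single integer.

Answer: 15

Derivation:
Step 1: sold=3 (running total=3) -> [2 5 5 7]
Step 2: sold=3 (running total=6) -> [2 2 7 7]
Step 3: sold=3 (running total=9) -> [2 2 6 7]
Step 4: sold=3 (running total=12) -> [2 2 5 7]
Step 5: sold=3 (running total=15) -> [2 2 4 7]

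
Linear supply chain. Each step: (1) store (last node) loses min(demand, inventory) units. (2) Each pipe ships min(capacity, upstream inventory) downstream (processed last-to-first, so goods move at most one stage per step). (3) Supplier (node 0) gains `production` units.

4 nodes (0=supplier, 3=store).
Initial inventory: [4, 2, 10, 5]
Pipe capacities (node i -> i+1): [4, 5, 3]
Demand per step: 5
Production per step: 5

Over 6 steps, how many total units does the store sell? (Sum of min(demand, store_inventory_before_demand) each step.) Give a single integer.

Answer: 20

Derivation:
Step 1: sold=5 (running total=5) -> [5 4 9 3]
Step 2: sold=3 (running total=8) -> [6 4 10 3]
Step 3: sold=3 (running total=11) -> [7 4 11 3]
Step 4: sold=3 (running total=14) -> [8 4 12 3]
Step 5: sold=3 (running total=17) -> [9 4 13 3]
Step 6: sold=3 (running total=20) -> [10 4 14 3]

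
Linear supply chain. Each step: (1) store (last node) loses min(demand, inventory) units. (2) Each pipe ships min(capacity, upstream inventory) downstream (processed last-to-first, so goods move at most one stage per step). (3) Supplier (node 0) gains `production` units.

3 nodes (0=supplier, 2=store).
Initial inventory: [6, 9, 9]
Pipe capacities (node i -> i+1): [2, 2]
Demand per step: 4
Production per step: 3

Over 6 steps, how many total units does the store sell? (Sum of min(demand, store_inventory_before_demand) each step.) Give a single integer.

Answer: 19

Derivation:
Step 1: sold=4 (running total=4) -> [7 9 7]
Step 2: sold=4 (running total=8) -> [8 9 5]
Step 3: sold=4 (running total=12) -> [9 9 3]
Step 4: sold=3 (running total=15) -> [10 9 2]
Step 5: sold=2 (running total=17) -> [11 9 2]
Step 6: sold=2 (running total=19) -> [12 9 2]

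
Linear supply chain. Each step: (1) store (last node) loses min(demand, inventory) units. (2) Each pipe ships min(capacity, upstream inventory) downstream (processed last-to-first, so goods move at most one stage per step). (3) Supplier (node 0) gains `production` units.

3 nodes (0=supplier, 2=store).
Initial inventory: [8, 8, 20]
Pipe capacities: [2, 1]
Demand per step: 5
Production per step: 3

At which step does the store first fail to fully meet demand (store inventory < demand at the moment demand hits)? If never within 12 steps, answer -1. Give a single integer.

Step 1: demand=5,sold=5 ship[1->2]=1 ship[0->1]=2 prod=3 -> [9 9 16]
Step 2: demand=5,sold=5 ship[1->2]=1 ship[0->1]=2 prod=3 -> [10 10 12]
Step 3: demand=5,sold=5 ship[1->2]=1 ship[0->1]=2 prod=3 -> [11 11 8]
Step 4: demand=5,sold=5 ship[1->2]=1 ship[0->1]=2 prod=3 -> [12 12 4]
Step 5: demand=5,sold=4 ship[1->2]=1 ship[0->1]=2 prod=3 -> [13 13 1]
Step 6: demand=5,sold=1 ship[1->2]=1 ship[0->1]=2 prod=3 -> [14 14 1]
Step 7: demand=5,sold=1 ship[1->2]=1 ship[0->1]=2 prod=3 -> [15 15 1]
Step 8: demand=5,sold=1 ship[1->2]=1 ship[0->1]=2 prod=3 -> [16 16 1]
Step 9: demand=5,sold=1 ship[1->2]=1 ship[0->1]=2 prod=3 -> [17 17 1]
Step 10: demand=5,sold=1 ship[1->2]=1 ship[0->1]=2 prod=3 -> [18 18 1]
Step 11: demand=5,sold=1 ship[1->2]=1 ship[0->1]=2 prod=3 -> [19 19 1]
Step 12: demand=5,sold=1 ship[1->2]=1 ship[0->1]=2 prod=3 -> [20 20 1]
First stockout at step 5

5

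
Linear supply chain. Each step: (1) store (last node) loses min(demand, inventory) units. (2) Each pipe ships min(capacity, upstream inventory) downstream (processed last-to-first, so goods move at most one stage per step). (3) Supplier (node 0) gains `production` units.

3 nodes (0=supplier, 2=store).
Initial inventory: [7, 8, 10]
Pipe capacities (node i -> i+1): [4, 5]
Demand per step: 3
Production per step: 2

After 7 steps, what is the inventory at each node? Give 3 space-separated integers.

Step 1: demand=3,sold=3 ship[1->2]=5 ship[0->1]=4 prod=2 -> inv=[5 7 12]
Step 2: demand=3,sold=3 ship[1->2]=5 ship[0->1]=4 prod=2 -> inv=[3 6 14]
Step 3: demand=3,sold=3 ship[1->2]=5 ship[0->1]=3 prod=2 -> inv=[2 4 16]
Step 4: demand=3,sold=3 ship[1->2]=4 ship[0->1]=2 prod=2 -> inv=[2 2 17]
Step 5: demand=3,sold=3 ship[1->2]=2 ship[0->1]=2 prod=2 -> inv=[2 2 16]
Step 6: demand=3,sold=3 ship[1->2]=2 ship[0->1]=2 prod=2 -> inv=[2 2 15]
Step 7: demand=3,sold=3 ship[1->2]=2 ship[0->1]=2 prod=2 -> inv=[2 2 14]

2 2 14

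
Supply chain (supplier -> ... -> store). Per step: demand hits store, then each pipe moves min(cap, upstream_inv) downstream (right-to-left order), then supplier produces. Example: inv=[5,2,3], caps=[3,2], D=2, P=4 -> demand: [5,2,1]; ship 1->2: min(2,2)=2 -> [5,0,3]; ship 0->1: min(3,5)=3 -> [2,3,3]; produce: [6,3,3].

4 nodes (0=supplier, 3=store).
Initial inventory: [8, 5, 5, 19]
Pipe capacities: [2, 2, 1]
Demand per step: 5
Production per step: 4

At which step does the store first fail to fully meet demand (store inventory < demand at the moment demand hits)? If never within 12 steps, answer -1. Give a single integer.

Step 1: demand=5,sold=5 ship[2->3]=1 ship[1->2]=2 ship[0->1]=2 prod=4 -> [10 5 6 15]
Step 2: demand=5,sold=5 ship[2->3]=1 ship[1->2]=2 ship[0->1]=2 prod=4 -> [12 5 7 11]
Step 3: demand=5,sold=5 ship[2->3]=1 ship[1->2]=2 ship[0->1]=2 prod=4 -> [14 5 8 7]
Step 4: demand=5,sold=5 ship[2->3]=1 ship[1->2]=2 ship[0->1]=2 prod=4 -> [16 5 9 3]
Step 5: demand=5,sold=3 ship[2->3]=1 ship[1->2]=2 ship[0->1]=2 prod=4 -> [18 5 10 1]
Step 6: demand=5,sold=1 ship[2->3]=1 ship[1->2]=2 ship[0->1]=2 prod=4 -> [20 5 11 1]
Step 7: demand=5,sold=1 ship[2->3]=1 ship[1->2]=2 ship[0->1]=2 prod=4 -> [22 5 12 1]
Step 8: demand=5,sold=1 ship[2->3]=1 ship[1->2]=2 ship[0->1]=2 prod=4 -> [24 5 13 1]
Step 9: demand=5,sold=1 ship[2->3]=1 ship[1->2]=2 ship[0->1]=2 prod=4 -> [26 5 14 1]
Step 10: demand=5,sold=1 ship[2->3]=1 ship[1->2]=2 ship[0->1]=2 prod=4 -> [28 5 15 1]
Step 11: demand=5,sold=1 ship[2->3]=1 ship[1->2]=2 ship[0->1]=2 prod=4 -> [30 5 16 1]
Step 12: demand=5,sold=1 ship[2->3]=1 ship[1->2]=2 ship[0->1]=2 prod=4 -> [32 5 17 1]
First stockout at step 5

5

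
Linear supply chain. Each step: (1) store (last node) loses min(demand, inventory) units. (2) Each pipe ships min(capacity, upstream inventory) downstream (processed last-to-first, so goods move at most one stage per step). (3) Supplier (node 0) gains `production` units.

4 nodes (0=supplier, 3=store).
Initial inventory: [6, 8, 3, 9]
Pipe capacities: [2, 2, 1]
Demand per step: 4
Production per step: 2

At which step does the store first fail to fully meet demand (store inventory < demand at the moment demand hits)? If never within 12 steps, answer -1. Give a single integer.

Step 1: demand=4,sold=4 ship[2->3]=1 ship[1->2]=2 ship[0->1]=2 prod=2 -> [6 8 4 6]
Step 2: demand=4,sold=4 ship[2->3]=1 ship[1->2]=2 ship[0->1]=2 prod=2 -> [6 8 5 3]
Step 3: demand=4,sold=3 ship[2->3]=1 ship[1->2]=2 ship[0->1]=2 prod=2 -> [6 8 6 1]
Step 4: demand=4,sold=1 ship[2->3]=1 ship[1->2]=2 ship[0->1]=2 prod=2 -> [6 8 7 1]
Step 5: demand=4,sold=1 ship[2->3]=1 ship[1->2]=2 ship[0->1]=2 prod=2 -> [6 8 8 1]
Step 6: demand=4,sold=1 ship[2->3]=1 ship[1->2]=2 ship[0->1]=2 prod=2 -> [6 8 9 1]
Step 7: demand=4,sold=1 ship[2->3]=1 ship[1->2]=2 ship[0->1]=2 prod=2 -> [6 8 10 1]
Step 8: demand=4,sold=1 ship[2->3]=1 ship[1->2]=2 ship[0->1]=2 prod=2 -> [6 8 11 1]
Step 9: demand=4,sold=1 ship[2->3]=1 ship[1->2]=2 ship[0->1]=2 prod=2 -> [6 8 12 1]
Step 10: demand=4,sold=1 ship[2->3]=1 ship[1->2]=2 ship[0->1]=2 prod=2 -> [6 8 13 1]
Step 11: demand=4,sold=1 ship[2->3]=1 ship[1->2]=2 ship[0->1]=2 prod=2 -> [6 8 14 1]
Step 12: demand=4,sold=1 ship[2->3]=1 ship[1->2]=2 ship[0->1]=2 prod=2 -> [6 8 15 1]
First stockout at step 3

3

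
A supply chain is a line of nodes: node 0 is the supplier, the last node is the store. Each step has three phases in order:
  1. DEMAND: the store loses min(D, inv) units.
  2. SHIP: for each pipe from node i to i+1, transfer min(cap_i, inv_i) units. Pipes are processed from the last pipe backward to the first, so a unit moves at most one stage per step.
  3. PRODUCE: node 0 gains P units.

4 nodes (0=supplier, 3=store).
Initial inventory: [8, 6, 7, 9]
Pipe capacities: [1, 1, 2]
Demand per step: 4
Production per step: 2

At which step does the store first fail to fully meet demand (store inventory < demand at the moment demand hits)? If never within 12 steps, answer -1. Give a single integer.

Step 1: demand=4,sold=4 ship[2->3]=2 ship[1->2]=1 ship[0->1]=1 prod=2 -> [9 6 6 7]
Step 2: demand=4,sold=4 ship[2->3]=2 ship[1->2]=1 ship[0->1]=1 prod=2 -> [10 6 5 5]
Step 3: demand=4,sold=4 ship[2->3]=2 ship[1->2]=1 ship[0->1]=1 prod=2 -> [11 6 4 3]
Step 4: demand=4,sold=3 ship[2->3]=2 ship[1->2]=1 ship[0->1]=1 prod=2 -> [12 6 3 2]
Step 5: demand=4,sold=2 ship[2->3]=2 ship[1->2]=1 ship[0->1]=1 prod=2 -> [13 6 2 2]
Step 6: demand=4,sold=2 ship[2->3]=2 ship[1->2]=1 ship[0->1]=1 prod=2 -> [14 6 1 2]
Step 7: demand=4,sold=2 ship[2->3]=1 ship[1->2]=1 ship[0->1]=1 prod=2 -> [15 6 1 1]
Step 8: demand=4,sold=1 ship[2->3]=1 ship[1->2]=1 ship[0->1]=1 prod=2 -> [16 6 1 1]
Step 9: demand=4,sold=1 ship[2->3]=1 ship[1->2]=1 ship[0->1]=1 prod=2 -> [17 6 1 1]
Step 10: demand=4,sold=1 ship[2->3]=1 ship[1->2]=1 ship[0->1]=1 prod=2 -> [18 6 1 1]
Step 11: demand=4,sold=1 ship[2->3]=1 ship[1->2]=1 ship[0->1]=1 prod=2 -> [19 6 1 1]
Step 12: demand=4,sold=1 ship[2->3]=1 ship[1->2]=1 ship[0->1]=1 prod=2 -> [20 6 1 1]
First stockout at step 4

4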